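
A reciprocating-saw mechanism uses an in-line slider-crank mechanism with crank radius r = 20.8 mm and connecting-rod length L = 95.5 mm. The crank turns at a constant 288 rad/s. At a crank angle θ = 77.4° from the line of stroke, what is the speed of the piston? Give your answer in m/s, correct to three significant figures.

6.13

ω = 288 rad/s
For an in-line slider-crank, x = r cosθ + √(L² − r² sin²θ), so v = −rω sinθ·[1 + r cosθ/√(L² − r² sin²θ)].
With r = 0.0208 m, L = 0.0955 m, θ = 77.4°: √(L² − r² sin²θ) = 0.093318 m.
v = −0.0208·288·0.97592·[1 + 0.0208·0.21814/0.093318] = -6.1304 m/s.
|v| = 6.1304 m/s.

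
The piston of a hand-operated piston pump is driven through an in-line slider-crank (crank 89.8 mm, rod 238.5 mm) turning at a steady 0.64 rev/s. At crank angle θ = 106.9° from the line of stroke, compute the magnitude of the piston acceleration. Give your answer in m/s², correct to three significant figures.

ω = 2π·0.64 = 4.021 rad/s
x(θ) = r cosθ + √(L² − r² sin²θ); with ω constant, a = ω²·d²x/dθ².
d²x/dθ² = −r cosθ − r²(cos2θ)/√u − r⁴ sin²2θ/(4u^{3/2}),  u = L² − r² sin²θ = 0.0494997 m².
Substituting r = 0.0898 m, L = 0.2385 m, θ = 106.9°: d²x/dθ² = +0.055767 m.
a = ω²·d²x/dθ² = (4.021)²·(+0.055767) = +0.90178 m/s²;  |a| = 0.90178 m/s².

0.902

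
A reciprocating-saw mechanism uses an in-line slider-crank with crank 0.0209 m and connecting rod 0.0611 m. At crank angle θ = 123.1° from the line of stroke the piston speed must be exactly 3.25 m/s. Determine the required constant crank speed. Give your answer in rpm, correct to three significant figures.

For an in-line slider-crank, |v_piston| = rω|sinθ|·[1 + r cosθ/√(L² − r² sin²θ)].
With r = 0.0209 m, L = 0.0611 m, θ = 123.1°: the bracketed kinematic factor |dx/dθ| = 0.014095 m.
ω = v/|dx/dθ| = 3.25/0.014095 = 230.58 rad/s.
N = 60ω/(2π) = 2201.9 rpm.

2200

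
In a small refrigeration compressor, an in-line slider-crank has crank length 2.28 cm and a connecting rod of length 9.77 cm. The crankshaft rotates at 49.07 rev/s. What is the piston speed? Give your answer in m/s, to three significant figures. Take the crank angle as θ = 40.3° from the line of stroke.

ω = 2π·49.1 = 308.3 rad/s
For an in-line slider-crank, x = r cosθ + √(L² − r² sin²θ), so v = −rω sinθ·[1 + r cosθ/√(L² − r² sin²θ)].
With r = 0.0228 m, L = 0.0977 m, θ = 40.3°: √(L² − r² sin²θ) = 0.096581 m.
v = −0.0228·308.3·0.64679·[1 + 0.0228·0.76267/0.096581] = -5.3653 m/s.
|v| = 5.3653 m/s.

5.37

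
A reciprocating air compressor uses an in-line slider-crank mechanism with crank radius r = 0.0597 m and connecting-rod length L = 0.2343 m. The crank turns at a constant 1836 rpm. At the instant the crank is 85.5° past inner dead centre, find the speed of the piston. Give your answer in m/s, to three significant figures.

11.7

ω = 2π·1836/60 = 192.3 rad/s
For an in-line slider-crank, x = r cosθ + √(L² − r² sin²θ), so v = −rω sinθ·[1 + r cosθ/√(L² − r² sin²θ)].
With r = 0.0597 m, L = 0.2343 m, θ = 85.5°: √(L² − r² sin²θ) = 0.22661 m.
v = −0.0597·192.3·0.99692·[1 + 0.0597·0.07846/0.22661] = -11.679 m/s.
|v| = 11.679 m/s.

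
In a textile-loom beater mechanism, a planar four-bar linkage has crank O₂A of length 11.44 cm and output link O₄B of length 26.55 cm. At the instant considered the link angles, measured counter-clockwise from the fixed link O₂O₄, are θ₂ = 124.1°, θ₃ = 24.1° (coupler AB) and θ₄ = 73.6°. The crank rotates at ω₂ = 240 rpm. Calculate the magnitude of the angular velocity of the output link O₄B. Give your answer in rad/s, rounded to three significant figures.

ω₂ = 25.13 rad/s (from 240 rpm).
Differentiating the loop-closure r₂e^{iθ₂}+r₃e^{iθ₃}=r₁+r₄e^{iθ₄} gives r₂ω₂e^{iθ₂}+r₃ω₃e^{iθ₃}=r₄ω₄e^{iθ₄}.
Eliminating the other unknown: ω₄ = r₂ω₂ sin(θ₂−θ₃) / [r₄ sin(θ₄−θ₃)].
Numerator sine = +0.98481; denominator sine = +0.76041.
Result = 0.1144·25.13·(+0.98481) / (0.2655·(+0.76041)) = +14.025 rad/s; magnitude 14.025 rad/s.

14.0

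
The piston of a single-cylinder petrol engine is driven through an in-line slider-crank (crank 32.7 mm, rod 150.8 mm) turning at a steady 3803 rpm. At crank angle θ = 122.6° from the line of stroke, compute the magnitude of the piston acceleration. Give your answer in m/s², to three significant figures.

3260

ω = 2π·3803/60 = 398.2 rad/s
x(θ) = r cosθ + √(L² − r² sin²θ); with ω constant, a = ω²·d²x/dθ².
d²x/dθ² = −r cosθ − r²(cos2θ)/√u − r⁴ sin²2θ/(4u^{3/2}),  u = L² − r² sin²θ = 0.0219817 m².
Substituting r = 0.0327 m, L = 0.1508 m, θ = 122.6°: d²x/dθ² = +0.020571 m.
a = ω²·d²x/dθ² = (398.2)²·(+0.020571) = +3262.6 m/s²;  |a| = 3262.6 m/s².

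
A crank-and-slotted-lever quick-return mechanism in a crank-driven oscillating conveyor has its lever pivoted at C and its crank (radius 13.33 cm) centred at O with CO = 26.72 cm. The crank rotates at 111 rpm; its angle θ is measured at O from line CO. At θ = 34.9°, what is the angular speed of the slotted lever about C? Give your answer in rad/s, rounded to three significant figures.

3.70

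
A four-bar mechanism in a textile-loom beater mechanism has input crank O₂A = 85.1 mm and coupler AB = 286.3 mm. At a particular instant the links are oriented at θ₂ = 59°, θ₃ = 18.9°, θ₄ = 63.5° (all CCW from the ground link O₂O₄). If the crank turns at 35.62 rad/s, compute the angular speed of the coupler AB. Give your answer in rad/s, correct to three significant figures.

ω₂ = 35.62 rad/s
Differentiating the loop-closure r₂e^{iθ₂}+r₃e^{iθ₃}=r₁+r₄e^{iθ₄} gives r₂ω₂e^{iθ₂}+r₃ω₃e^{iθ₃}=r₄ω₄e^{iθ₄}.
Eliminating the other unknown: ω₃ = r₂ω₂ sin(θ₄−θ₂) / [r₃ sin(θ₃−θ₄)].
Numerator sine = +0.07846; denominator sine = -0.70215.
Result = 0.0851·35.62·(+0.07846) / (0.2863·(-0.70215)) = -1.1831 rad/s; magnitude 1.1831 rad/s.

1.18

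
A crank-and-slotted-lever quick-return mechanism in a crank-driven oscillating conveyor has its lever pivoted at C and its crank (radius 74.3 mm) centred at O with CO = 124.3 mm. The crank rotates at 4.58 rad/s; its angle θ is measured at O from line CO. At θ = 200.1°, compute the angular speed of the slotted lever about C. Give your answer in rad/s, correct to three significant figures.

3.98

ω = 4.58 rad/s
Crank pin A relative to C: A = (d + r cosθ, r sinθ); lever angle φ = atan2(r sinθ, d + r cosθ).
Differentiating tanφ: φ̇ = rω(d cosθ + r)/(d² + r² + 2dr cosθ).
d² + r² + 2dr cosθ = |CA|² = 0.00362499 m²;  d cosθ + r = -0.042429 m.
|ω_lever| = |0.0743·4.58·-0.042429| / 0.00362499 = 3.983 rad/s.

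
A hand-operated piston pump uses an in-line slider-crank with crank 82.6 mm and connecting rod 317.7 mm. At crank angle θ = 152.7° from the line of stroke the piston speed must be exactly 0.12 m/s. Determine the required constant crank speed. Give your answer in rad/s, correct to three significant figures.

For an in-line slider-crank, |v_piston| = rω|sinθ|·[1 + r cosθ/√(L² − r² sin²θ)].
With r = 0.0826 m, L = 0.3177 m, θ = 152.7°: the bracketed kinematic factor |dx/dθ| = 0.029069 m.
ω = v/|dx/dθ| = 0.12/0.029069 = 4.1281 rad/s.

4.13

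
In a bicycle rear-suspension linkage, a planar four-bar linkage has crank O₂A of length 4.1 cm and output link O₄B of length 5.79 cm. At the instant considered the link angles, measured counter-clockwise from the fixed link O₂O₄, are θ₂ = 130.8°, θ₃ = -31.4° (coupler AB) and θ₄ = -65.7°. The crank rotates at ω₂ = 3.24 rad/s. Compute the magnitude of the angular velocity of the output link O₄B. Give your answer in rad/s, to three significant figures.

1.24

ω₂ = 3.24 rad/s
Differentiating the loop-closure r₂e^{iθ₂}+r₃e^{iθ₃}=r₁+r₄e^{iθ₄} gives r₂ω₂e^{iθ₂}+r₃ω₃e^{iθ₃}=r₄ω₄e^{iθ₄}.
Eliminating the other unknown: ω₄ = r₂ω₂ sin(θ₂−θ₃) / [r₄ sin(θ₄−θ₃)].
Numerator sine = +0.30570; denominator sine = -0.56353.
Result = 0.041·3.24·(+0.30570) / (0.0579·(-0.56353)) = -1.2446 rad/s; magnitude 1.2446 rad/s.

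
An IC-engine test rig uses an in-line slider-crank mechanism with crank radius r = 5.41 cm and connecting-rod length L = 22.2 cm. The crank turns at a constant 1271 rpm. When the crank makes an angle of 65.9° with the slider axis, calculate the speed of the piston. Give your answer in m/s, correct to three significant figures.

7.24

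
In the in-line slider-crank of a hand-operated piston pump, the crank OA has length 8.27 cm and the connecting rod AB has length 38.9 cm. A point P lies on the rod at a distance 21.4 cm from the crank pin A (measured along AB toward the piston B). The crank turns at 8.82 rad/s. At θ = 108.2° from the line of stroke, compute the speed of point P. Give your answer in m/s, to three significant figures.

0.675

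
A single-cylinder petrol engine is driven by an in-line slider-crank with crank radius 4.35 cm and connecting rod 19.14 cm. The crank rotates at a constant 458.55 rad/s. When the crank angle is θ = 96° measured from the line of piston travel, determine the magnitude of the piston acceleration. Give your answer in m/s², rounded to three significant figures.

3040

ω = 458.6 rad/s
x(θ) = r cosθ + √(L² − r² sin²θ); with ω constant, a = ω²·d²x/dθ².
d²x/dθ² = −r cosθ − r²(cos2θ)/√u − r⁴ sin²2θ/(4u^{3/2}),  u = L² − r² sin²θ = 0.0347624 m².
Substituting r = 0.0435 m, L = 0.1914 m, θ = 96°: d²x/dθ² = +0.014468 m.
a = ω²·d²x/dθ² = (458.6)²·(+0.014468) = +3042.2 m/s²;  |a| = 3042.2 m/s².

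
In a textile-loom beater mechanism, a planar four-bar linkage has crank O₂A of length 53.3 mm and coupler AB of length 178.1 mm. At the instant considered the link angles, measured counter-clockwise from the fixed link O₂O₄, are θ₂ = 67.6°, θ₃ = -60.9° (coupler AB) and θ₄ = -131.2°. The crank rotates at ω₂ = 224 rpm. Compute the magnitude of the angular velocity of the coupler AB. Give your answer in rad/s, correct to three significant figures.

ω₂ = 23.46 rad/s (from 224 rpm).
Differentiating the loop-closure r₂e^{iθ₂}+r₃e^{iθ₃}=r₁+r₄e^{iθ₄} gives r₂ω₂e^{iθ₂}+r₃ω₃e^{iθ₃}=r₄ω₄e^{iθ₄}.
Eliminating the other unknown: ω₃ = r₂ω₂ sin(θ₄−θ₂) / [r₃ sin(θ₃−θ₄)].
Numerator sine = +0.32227; denominator sine = +0.94147.
Result = 0.0533·23.46·(+0.32227) / (0.1781·(+0.94147)) = +2.403 rad/s; magnitude 2.403 rad/s.

2.40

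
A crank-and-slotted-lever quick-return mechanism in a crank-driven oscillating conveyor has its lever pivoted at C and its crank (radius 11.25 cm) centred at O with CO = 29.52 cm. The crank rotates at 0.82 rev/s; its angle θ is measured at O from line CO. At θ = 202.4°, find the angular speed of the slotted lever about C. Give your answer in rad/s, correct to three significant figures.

2.42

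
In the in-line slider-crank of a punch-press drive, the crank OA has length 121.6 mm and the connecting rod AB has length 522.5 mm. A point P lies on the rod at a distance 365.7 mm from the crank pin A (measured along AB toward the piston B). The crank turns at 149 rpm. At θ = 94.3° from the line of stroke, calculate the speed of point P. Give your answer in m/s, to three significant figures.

ω = 15.6 rad/s.  Crank-pin speed |V_A| = rω = 1.8974 m/s, perpendicular to OA.
Rod angle: sinφ = −(r/L) sinθ ⇒ φ = -13.419°; ω_rod = −rω cosθ/√(L²−r²sin²θ) = +0.27991 rad/s.
V_P = V_A + ω_rod × AP, with AP = 0.3657 m along the rod.
Components: V_Px = −rω sinθ − a·ω_rod·sinφ = -1.8683 m/s;  V_Py = rω cosθ + a·ω_rod·cosφ = -0.042692 m/s.
|V_P| = √(V_Px² + V_Py²) = 1.8687 m/s.

1.87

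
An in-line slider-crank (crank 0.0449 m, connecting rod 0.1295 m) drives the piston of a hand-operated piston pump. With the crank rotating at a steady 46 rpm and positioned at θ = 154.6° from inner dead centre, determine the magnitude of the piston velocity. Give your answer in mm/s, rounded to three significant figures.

ω = 2π·46/60 = 4.817 rad/s
For an in-line slider-crank, x = r cosθ + √(L² − r² sin²θ), so v = −rω sinθ·[1 + r cosθ/√(L² − r² sin²θ)].
With r = 0.0449 m, L = 0.1295 m, θ = 154.6°: √(L² − r² sin²θ) = 0.12806 m.
v = −0.0449·4.817·0.42894·[1 + 0.0449·-0.90334/0.12806] = -0.06339 m/s.
|v| = 0.06339 m/s = 63.39 mm/s.

63.4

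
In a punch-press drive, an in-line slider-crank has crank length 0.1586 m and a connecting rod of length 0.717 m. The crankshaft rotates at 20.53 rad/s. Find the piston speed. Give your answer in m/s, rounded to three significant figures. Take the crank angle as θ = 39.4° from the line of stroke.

ω = 20.53 rad/s
For an in-line slider-crank, x = r cosθ + √(L² − r² sin²θ), so v = −rω sinθ·[1 + r cosθ/√(L² − r² sin²θ)].
With r = 0.1586 m, L = 0.717 m, θ = 39.4°: √(L² − r² sin²θ) = 0.7099 m.
v = −0.1586·20.53·0.63473·[1 + 0.1586·0.77273/0.7099] = -2.4235 m/s.
|v| = 2.4235 m/s.

2.42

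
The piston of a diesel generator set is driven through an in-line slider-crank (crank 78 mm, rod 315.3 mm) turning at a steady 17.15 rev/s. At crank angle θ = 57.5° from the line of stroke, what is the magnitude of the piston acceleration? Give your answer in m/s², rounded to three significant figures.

ω = 2π·17.1 = 107.8 rad/s
x(θ) = r cosθ + √(L² − r² sin²θ); with ω constant, a = ω²·d²x/dθ².
d²x/dθ² = −r cosθ − r²(cos2θ)/√u − r⁴ sin²2θ/(4u^{3/2}),  u = L² − r² sin²θ = 0.0950865 m².
Substituting r = 0.078 m, L = 0.3153 m, θ = 57.5°: d²x/dθ² = -0.03383 m.
a = ω²·d²x/dθ² = (107.8)²·(-0.03383) = -392.82 m/s²;  |a| = 392.82 m/s².

393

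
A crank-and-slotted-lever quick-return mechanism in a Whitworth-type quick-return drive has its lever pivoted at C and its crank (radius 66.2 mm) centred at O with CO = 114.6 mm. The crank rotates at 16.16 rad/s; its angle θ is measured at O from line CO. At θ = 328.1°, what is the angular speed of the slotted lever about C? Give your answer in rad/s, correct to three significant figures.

5.75

ω = 16.16 rad/s
Crank pin A relative to C: A = (d + r cosθ, r sinθ); lever angle φ = atan2(r sinθ, d + r cosθ).
Differentiating tanφ: φ̇ = rω(d cosθ + r)/(d² + r² + 2dr cosθ).
d² + r² + 2dr cosθ = |CA|² = 0.0303971 m²;  d cosθ + r = +0.16349 m.
|ω_lever| = |0.0662·16.16·+0.16349| / 0.0303971 = 5.7539 rad/s.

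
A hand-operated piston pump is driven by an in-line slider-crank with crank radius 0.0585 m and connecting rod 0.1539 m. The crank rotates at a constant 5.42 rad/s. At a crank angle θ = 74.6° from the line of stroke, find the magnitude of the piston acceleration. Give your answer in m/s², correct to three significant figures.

ω = 5.42 rad/s
x(θ) = r cosθ + √(L² − r² sin²θ); with ω constant, a = ω²·d²x/dθ².
d²x/dθ² = −r cosθ − r²(cos2θ)/√u − r⁴ sin²2θ/(4u^{3/2}),  u = L² − r² sin²θ = 0.0205043 m².
Substituting r = 0.0585 m, L = 0.1539 m, θ = 74.6°: d²x/dθ² = +0.0047322 m.
a = ω²·d²x/dθ² = (5.42)²·(+0.0047322) = +0.13902 m/s²;  |a| = 0.13902 m/s².

0.139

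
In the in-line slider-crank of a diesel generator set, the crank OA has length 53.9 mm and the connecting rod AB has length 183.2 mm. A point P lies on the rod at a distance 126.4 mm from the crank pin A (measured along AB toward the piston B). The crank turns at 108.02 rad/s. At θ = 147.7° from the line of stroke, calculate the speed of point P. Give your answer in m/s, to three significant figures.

ω = 108 rad/s.  Crank-pin speed |V_A| = rω = 5.8223 m/s, perpendicular to OA.
Rod angle: sinφ = −(r/L) sinθ ⇒ φ = -9.045°; ω_rod = −rω cosθ/√(L²−r²sin²θ) = +27.202 rad/s.
V_P = V_A + ω_rod × AP, with AP = 0.1264 m along the rod.
Components: V_Px = −rω sinθ − a·ω_rod·sinφ = -2.5706 m/s;  V_Py = rω cosθ + a·ω_rod·cosφ = -1.5258 m/s.
|V_P| = √(V_Px² + V_Py²) = 2.9893 m/s.

2.99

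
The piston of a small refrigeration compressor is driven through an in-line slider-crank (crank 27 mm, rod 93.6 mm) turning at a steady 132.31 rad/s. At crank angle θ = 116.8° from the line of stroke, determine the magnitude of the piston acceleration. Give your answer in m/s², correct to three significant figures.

ω = 132.3 rad/s
x(θ) = r cosθ + √(L² − r² sin²θ); with ω constant, a = ω²·d²x/dθ².
d²x/dθ² = −r cosθ − r²(cos2θ)/√u − r⁴ sin²2θ/(4u^{3/2}),  u = L² − r² sin²θ = 0.00818016 m².
Substituting r = 0.027 m, L = 0.0936 m, θ = 116.8°: d²x/dθ² = +0.01684 m.
a = ω²·d²x/dθ² = (132.3)²·(+0.01684) = +294.81 m/s²;  |a| = 294.81 m/s².

295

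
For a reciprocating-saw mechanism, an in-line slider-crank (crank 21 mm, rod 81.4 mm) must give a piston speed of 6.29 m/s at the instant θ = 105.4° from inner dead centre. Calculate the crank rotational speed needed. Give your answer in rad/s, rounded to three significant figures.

334

For an in-line slider-crank, |v_piston| = rω|sinθ|·[1 + r cosθ/√(L² − r² sin²θ)].
With r = 0.021 m, L = 0.0814 m, θ = 105.4°: the bracketed kinematic factor |dx/dθ| = 0.018814 m.
ω = v/|dx/dθ| = 6.29/0.018814 = 334.33 rad/s.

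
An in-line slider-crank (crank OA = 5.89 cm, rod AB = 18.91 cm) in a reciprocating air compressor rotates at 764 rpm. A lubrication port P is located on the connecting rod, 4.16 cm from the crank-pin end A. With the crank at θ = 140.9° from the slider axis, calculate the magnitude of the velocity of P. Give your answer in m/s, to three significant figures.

4.00

ω = 80.01 rad/s.  Crank-pin speed |V_A| = rω = 4.7123 m/s, perpendicular to OA.
Rod angle: sinφ = −(r/L) sinθ ⇒ φ = -11.329°; ω_rod = −rω cosθ/√(L²−r²sin²θ) = +19.723 rad/s.
V_P = V_A + ω_rod × AP, with AP = 0.0416 m along the rod.
Components: V_Px = −rω sinθ − a·ω_rod·sinφ = -2.8108 m/s;  V_Py = rω cosθ + a·ω_rod·cosφ = -2.8525 m/s.
|V_P| = √(V_Px² + V_Py²) = 4.0047 m/s.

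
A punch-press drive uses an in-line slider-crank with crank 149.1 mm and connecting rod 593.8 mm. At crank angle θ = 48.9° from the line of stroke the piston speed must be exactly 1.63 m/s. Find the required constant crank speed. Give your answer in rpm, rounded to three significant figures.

119

For an in-line slider-crank, |v_piston| = rω|sinθ|·[1 + r cosθ/√(L² − r² sin²θ)].
With r = 0.1491 m, L = 0.5938 m, θ = 48.9°: the bracketed kinematic factor |dx/dθ| = 0.13124 m.
ω = v/|dx/dθ| = 1.63/0.13124 = 12.42 rad/s.
N = 60ω/(2π) = 118.6 rpm.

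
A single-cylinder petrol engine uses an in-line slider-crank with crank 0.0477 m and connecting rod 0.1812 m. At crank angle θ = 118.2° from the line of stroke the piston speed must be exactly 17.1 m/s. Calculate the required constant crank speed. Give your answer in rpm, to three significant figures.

4450

For an in-line slider-crank, |v_piston| = rω|sinθ|·[1 + r cosθ/√(L² − r² sin²θ)].
With r = 0.0477 m, L = 0.1812 m, θ = 118.2°: the bracketed kinematic factor |dx/dθ| = 0.036662 m.
ω = v/|dx/dθ| = 17.1/0.036662 = 466.42 rad/s.
N = 60ω/(2π) = 4454 rpm.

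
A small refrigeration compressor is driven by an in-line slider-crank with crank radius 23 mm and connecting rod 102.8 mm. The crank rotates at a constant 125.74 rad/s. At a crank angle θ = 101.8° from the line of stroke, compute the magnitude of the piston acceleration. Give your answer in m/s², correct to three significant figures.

ω = 125.7 rad/s
x(θ) = r cosθ + √(L² − r² sin²θ); with ω constant, a = ω²·d²x/dθ².
d²x/dθ² = −r cosθ − r²(cos2θ)/√u − r⁴ sin²2θ/(4u^{3/2}),  u = L² − r² sin²θ = 0.010061 m².
Substituting r = 0.023 m, L = 0.1028 m, θ = 101.8°: d²x/dθ² = +0.0095251 m.
a = ω²·d²x/dθ² = (125.7)²·(+0.0095251) = +150.6 m/s²;  |a| = 150.6 m/s².

151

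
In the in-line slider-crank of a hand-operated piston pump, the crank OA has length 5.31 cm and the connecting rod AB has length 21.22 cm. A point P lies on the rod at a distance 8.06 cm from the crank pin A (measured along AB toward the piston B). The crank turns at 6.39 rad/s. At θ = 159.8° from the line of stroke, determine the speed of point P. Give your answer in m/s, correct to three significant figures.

0.224

ω = 6.39 rad/s.  Crank-pin speed |V_A| = rω = 0.33931 m/s, perpendicular to OA.
Rod angle: sinφ = −(r/L) sinθ ⇒ φ = -4.957°; ω_rod = −rω cosθ/√(L²−r²sin²θ) = +1.5063 rad/s.
V_P = V_A + ω_rod × AP, with AP = 0.0806 m along the rod.
Components: V_Px = −rω sinθ − a·ω_rod·sinφ = -0.10667 m/s;  V_Py = rω cosθ + a·ω_rod·cosφ = -0.19749 m/s.
|V_P| = √(V_Px² + V_Py²) = 0.22445 m/s.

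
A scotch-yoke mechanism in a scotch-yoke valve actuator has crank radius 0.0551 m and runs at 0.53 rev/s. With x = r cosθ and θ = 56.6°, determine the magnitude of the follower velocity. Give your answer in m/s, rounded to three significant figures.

0.153

ω = 3.33 rad/s (from 0.53 rev/s).
x = r cosθ ⇒ ẋ = −rω sinθ.
|v| = rω|sinθ| = 0.0551·3.33·|sin 56.6°| = 0.15318 m/s.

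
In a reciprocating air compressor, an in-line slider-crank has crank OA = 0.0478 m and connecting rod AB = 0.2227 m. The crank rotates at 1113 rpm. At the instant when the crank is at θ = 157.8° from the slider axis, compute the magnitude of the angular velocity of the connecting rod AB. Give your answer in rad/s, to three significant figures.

23.2

ω = 116.6 rad/s (converted from 1113 rpm).
The rod makes angle φ with the slider axis where L sinφ = r sinθ; differentiating, L cosφ·φ̇ = r ω cosθ.
L cosφ = √(L² − r² sin²θ) = 0.22197 m.
|ω_rod| = r ω |cosθ| / √(L² − r² sin²θ) = 0.0478·116.6·0.92587/0.22197 = 23.239 rad/s.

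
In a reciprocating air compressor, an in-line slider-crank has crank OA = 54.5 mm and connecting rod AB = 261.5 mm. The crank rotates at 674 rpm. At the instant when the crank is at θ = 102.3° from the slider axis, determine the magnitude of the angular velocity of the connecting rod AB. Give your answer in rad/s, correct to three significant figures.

ω = 70.58 rad/s (converted from 674 rpm).
The rod makes angle φ with the slider axis where L sinφ = r sinθ; differentiating, L cosφ·φ̇ = r ω cosθ.
L cosφ = √(L² − r² sin²θ) = 0.25602 m.
|ω_rod| = r ω |cosθ| / √(L² − r² sin²θ) = 0.0545·70.58·0.21303/0.25602 = 3.2007 rad/s.

3.20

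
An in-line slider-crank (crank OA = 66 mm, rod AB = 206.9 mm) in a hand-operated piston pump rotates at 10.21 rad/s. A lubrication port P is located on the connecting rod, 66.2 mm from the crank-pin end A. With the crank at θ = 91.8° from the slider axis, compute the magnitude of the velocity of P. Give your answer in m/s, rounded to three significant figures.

ω = 10.21 rad/s.  Crank-pin speed |V_A| = rω = 0.67386 m/s, perpendicular to OA.
Rod angle: sinφ = −(r/L) sinθ ⇒ φ = -18.593°; ω_rod = −rω cosθ/√(L²−r²sin²θ) = +0.10794 rad/s.
V_P = V_A + ω_rod × AP, with AP = 0.0662 m along the rod.
Components: V_Px = −rω sinθ − a·ω_rod·sinφ = -0.67125 m/s;  V_Py = rω cosθ + a·ω_rod·cosφ = -0.014394 m/s.
|V_P| = √(V_Px² + V_Py²) = 0.6714 m/s.

0.671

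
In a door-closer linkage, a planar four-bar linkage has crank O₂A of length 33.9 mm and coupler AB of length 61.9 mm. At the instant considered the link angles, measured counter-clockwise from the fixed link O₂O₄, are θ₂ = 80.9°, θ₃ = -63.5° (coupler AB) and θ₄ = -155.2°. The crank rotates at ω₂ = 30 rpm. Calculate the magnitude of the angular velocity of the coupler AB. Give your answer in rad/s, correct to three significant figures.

1.43

ω₂ = 3.142 rad/s (from 30 rpm).
Differentiating the loop-closure r₂e^{iθ₂}+r₃e^{iθ₃}=r₁+r₄e^{iθ₄} gives r₂ω₂e^{iθ₂}+r₃ω₃e^{iθ₃}=r₄ω₄e^{iθ₄}.
Eliminating the other unknown: ω₃ = r₂ω₂ sin(θ₄−θ₂) / [r₃ sin(θ₃−θ₄)].
Numerator sine = +0.83001; denominator sine = +0.99956.
Result = 0.0339·3.142·(+0.83001) / (0.0619·(+0.99956)) = +1.4287 rad/s; magnitude 1.4287 rad/s.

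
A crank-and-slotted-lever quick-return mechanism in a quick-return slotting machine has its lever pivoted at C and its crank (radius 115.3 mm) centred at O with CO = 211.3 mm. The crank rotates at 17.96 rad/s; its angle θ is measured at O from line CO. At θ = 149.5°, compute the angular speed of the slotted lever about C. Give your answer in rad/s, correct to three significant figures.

8.66

ω = 17.96 rad/s
Crank pin A relative to C: A = (d + r cosθ, r sinθ); lever angle φ = atan2(r sinθ, d + r cosθ).
Differentiating tanφ: φ̇ = rω(d cosθ + r)/(d² + r² + 2dr cosθ).
d² + r² + 2dr cosθ = |CA|² = 0.0159582 m²;  d cosθ + r = -0.066762 m.
|ω_lever| = |0.1153·17.96·-0.066762| / 0.0159582 = 8.6633 rad/s.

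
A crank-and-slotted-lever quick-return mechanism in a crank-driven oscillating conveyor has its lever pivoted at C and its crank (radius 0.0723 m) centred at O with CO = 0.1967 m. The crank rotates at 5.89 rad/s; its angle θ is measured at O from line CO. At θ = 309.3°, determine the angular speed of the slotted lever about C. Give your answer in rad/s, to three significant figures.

ω = 5.89 rad/s
Crank pin A relative to C: A = (d + r cosθ, r sinθ); lever angle φ = atan2(r sinθ, d + r cosθ).
Differentiating tanφ: φ̇ = rω(d cosθ + r)/(d² + r² + 2dr cosθ).
d² + r² + 2dr cosθ = |CA|² = 0.0619333 m²;  d cosθ + r = +0.19689 m.
|ω_lever| = |0.0723·5.89·+0.19689| / 0.0619333 = 1.3538 rad/s.

1.35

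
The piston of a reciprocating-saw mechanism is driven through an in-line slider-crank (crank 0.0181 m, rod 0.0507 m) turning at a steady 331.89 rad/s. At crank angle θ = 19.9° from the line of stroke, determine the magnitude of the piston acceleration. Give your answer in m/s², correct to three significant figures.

2440

ω = 331.9 rad/s
x(θ) = r cosθ + √(L² − r² sin²θ); with ω constant, a = ω²·d²x/dθ².
d²x/dθ² = −r cosθ − r²(cos2θ)/√u − r⁴ sin²2θ/(4u^{3/2}),  u = L² − r² sin²θ = 0.00253253 m².
Substituting r = 0.0181 m, L = 0.0507 m, θ = 19.9°: d²x/dθ² = -0.022107 m.
a = ω²·d²x/dθ² = (331.9)²·(-0.022107) = -2435.1 m/s²;  |a| = 2435.1 m/s².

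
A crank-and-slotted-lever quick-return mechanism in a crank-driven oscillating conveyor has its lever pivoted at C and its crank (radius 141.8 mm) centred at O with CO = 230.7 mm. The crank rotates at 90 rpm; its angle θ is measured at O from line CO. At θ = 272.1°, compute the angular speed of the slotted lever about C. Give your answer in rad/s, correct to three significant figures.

2.65

ω = 9.425 rad/s (from 90 rpm).
Crank pin A relative to C: A = (d + r cosθ, r sinθ); lever angle φ = atan2(r sinθ, d + r cosθ).
Differentiating tanφ: φ̇ = rω(d cosθ + r)/(d² + r² + 2dr cosθ).
d² + r² + 2dr cosθ = |CA|² = 0.0757272 m²;  d cosθ + r = +0.15025 m.
|ω_lever| = |0.1418·9.425·+0.15025| / 0.0757272 = 2.6517 rad/s.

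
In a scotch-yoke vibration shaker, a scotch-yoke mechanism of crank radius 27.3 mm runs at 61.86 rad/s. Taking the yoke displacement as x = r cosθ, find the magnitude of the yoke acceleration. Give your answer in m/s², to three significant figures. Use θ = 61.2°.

50.3

ω = 61.86 rad/s
x = r cosθ ⇒ ẍ = −rω² cosθ (ω constant).
|a| = rω²|cosθ| = 0.0273·(61.86)²·|cos 61.2°| = 50.328 m/s².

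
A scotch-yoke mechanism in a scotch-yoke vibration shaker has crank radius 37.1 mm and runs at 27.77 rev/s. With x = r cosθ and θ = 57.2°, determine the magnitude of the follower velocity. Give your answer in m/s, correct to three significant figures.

ω = 174.5 rad/s (from 27.77 rev/s).
x = r cosθ ⇒ ẋ = −rω sinθ.
|v| = rω|sinθ| = 0.0371·174.5·|sin 57.2°| = 5.4413 m/s.

5.44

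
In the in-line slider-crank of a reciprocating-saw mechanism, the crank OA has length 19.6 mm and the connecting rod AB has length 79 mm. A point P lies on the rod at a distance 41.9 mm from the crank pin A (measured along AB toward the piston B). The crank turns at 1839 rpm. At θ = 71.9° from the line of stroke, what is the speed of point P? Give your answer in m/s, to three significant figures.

3.78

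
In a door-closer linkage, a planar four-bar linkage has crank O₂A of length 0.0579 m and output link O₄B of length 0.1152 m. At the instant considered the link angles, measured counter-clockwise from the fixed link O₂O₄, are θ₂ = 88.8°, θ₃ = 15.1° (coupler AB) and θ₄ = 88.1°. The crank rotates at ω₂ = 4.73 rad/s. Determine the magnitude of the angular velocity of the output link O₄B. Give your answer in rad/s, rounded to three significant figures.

2.39

ω₂ = 4.73 rad/s
Differentiating the loop-closure r₂e^{iθ₂}+r₃e^{iθ₃}=r₁+r₄e^{iθ₄} gives r₂ω₂e^{iθ₂}+r₃ω₃e^{iθ₃}=r₄ω₄e^{iθ₄}.
Eliminating the other unknown: ω₄ = r₂ω₂ sin(θ₂−θ₃) / [r₄ sin(θ₄−θ₃)].
Numerator sine = +0.95981; denominator sine = +0.95630.
Result = 0.0579·4.73·(+0.95981) / (0.1152·(+0.95630)) = +2.386 rad/s; magnitude 2.386 rad/s.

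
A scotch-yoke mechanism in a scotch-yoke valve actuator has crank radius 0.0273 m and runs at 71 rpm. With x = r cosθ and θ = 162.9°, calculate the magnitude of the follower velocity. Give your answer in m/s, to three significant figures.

0.0597

ω = 7.435 rad/s (from 71 rpm).
x = r cosθ ⇒ ẋ = −rω sinθ.
|v| = rω|sinθ| = 0.0273·7.435·|sin 162.9°| = 0.059684 m/s.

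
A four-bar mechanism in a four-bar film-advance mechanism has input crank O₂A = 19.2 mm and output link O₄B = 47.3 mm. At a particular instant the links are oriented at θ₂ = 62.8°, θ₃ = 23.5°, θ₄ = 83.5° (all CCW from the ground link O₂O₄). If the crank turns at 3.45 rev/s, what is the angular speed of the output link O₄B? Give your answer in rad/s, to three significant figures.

ω₂ = 21.68 rad/s (from 3.45 rev/s).
Differentiating the loop-closure r₂e^{iθ₂}+r₃e^{iθ₃}=r₁+r₄e^{iθ₄} gives r₂ω₂e^{iθ₂}+r₃ω₃e^{iθ₃}=r₄ω₄e^{iθ₄}.
Eliminating the other unknown: ω₄ = r₂ω₂ sin(θ₂−θ₃) / [r₄ sin(θ₄−θ₃)].
Numerator sine = +0.63338; denominator sine = +0.86603.
Result = 0.0192·21.68·(+0.63338) / (0.0473·(+0.86603)) = +6.4354 rad/s; magnitude 6.4354 rad/s.

6.44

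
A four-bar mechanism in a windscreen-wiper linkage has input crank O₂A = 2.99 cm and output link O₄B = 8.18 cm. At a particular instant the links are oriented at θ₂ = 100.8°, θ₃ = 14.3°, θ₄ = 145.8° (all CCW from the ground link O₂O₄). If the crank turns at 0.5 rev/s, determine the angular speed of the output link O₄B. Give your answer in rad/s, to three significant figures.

1.53

ω₂ = 3.142 rad/s (from 0.5 rev/s).
Differentiating the loop-closure r₂e^{iθ₂}+r₃e^{iθ₃}=r₁+r₄e^{iθ₄} gives r₂ω₂e^{iθ₂}+r₃ω₃e^{iθ₃}=r₄ω₄e^{iθ₄}.
Eliminating the other unknown: ω₄ = r₂ω₂ sin(θ₂−θ₃) / [r₄ sin(θ₄−θ₃)].
Numerator sine = +0.99813; denominator sine = +0.74896.
Result = 0.0299·3.142·(+0.99813) / (0.0818·(+0.74896)) = +1.5304 rad/s; magnitude 1.5304 rad/s.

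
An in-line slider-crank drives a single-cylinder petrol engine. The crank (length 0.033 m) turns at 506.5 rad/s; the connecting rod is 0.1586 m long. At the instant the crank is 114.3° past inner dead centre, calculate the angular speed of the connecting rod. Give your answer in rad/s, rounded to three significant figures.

44.2

ω = 506.5 rad/s
The rod makes angle φ with the slider axis where L sinφ = r sinθ; differentiating, L cosφ·φ̇ = r ω cosθ.
L cosφ = √(L² − r² sin²θ) = 0.15572 m.
|ω_rod| = r ω |cosθ| / √(L² − r² sin²θ) = 0.033·506.5·0.41151/0.15572 = 44.17 rad/s.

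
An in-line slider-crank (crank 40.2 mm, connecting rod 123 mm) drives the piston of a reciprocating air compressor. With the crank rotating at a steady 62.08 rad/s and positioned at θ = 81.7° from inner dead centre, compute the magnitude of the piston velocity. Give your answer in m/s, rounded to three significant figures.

ω = 62.08 rad/s
For an in-line slider-crank, x = r cosθ + √(L² − r² sin²θ), so v = −rω sinθ·[1 + r cosθ/√(L² − r² sin²θ)].
With r = 0.0402 m, L = 0.123 m, θ = 81.7°: √(L² − r² sin²θ) = 0.11639 m.
v = −0.0402·62.08·0.98953·[1 + 0.0402·0.14436/0.11639] = -2.5926 m/s.
|v| = 2.5926 m/s.

2.59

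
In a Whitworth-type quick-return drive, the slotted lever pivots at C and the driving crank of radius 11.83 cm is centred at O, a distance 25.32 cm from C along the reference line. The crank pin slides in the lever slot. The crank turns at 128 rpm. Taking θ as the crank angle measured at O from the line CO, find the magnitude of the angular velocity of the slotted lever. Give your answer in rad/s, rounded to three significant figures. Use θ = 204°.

ω = 13.4 rad/s (from 128 rpm).
Crank pin A relative to C: A = (d + r cosθ, r sinθ); lever angle φ = atan2(r sinθ, d + r cosθ).
Differentiating tanφ: φ̇ = rω(d cosθ + r)/(d² + r² + 2dr cosθ).
d² + r² + 2dr cosθ = |CA|² = 0.0233773 m²;  d cosθ + r = -0.11301 m.
|ω_lever| = |0.1183·13.4·-0.11301| / 0.0233773 = 7.6656 rad/s.

7.67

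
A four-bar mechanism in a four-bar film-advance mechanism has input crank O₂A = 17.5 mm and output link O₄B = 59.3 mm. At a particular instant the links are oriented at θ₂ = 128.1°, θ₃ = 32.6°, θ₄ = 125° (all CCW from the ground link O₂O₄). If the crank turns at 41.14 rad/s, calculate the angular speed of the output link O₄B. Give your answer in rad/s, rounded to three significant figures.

ω₂ = 41.14 rad/s
Differentiating the loop-closure r₂e^{iθ₂}+r₃e^{iθ₃}=r₁+r₄e^{iθ₄} gives r₂ω₂e^{iθ₂}+r₃ω₃e^{iθ₃}=r₄ω₄e^{iθ₄}.
Eliminating the other unknown: ω₄ = r₂ω₂ sin(θ₂−θ₃) / [r₄ sin(θ₄−θ₃)].
Numerator sine = +0.99540; denominator sine = +0.99912.
Result = 0.0175·41.14·(+0.99540) / (0.0593·(+0.99912)) = +12.096 rad/s; magnitude 12.096 rad/s.

12.1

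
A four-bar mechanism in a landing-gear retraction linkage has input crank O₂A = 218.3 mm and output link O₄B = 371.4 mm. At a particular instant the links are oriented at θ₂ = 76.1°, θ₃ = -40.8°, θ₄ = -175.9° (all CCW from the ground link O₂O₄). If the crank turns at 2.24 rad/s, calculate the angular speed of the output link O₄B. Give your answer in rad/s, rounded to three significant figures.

ω₂ = 2.24 rad/s
Differentiating the loop-closure r₂e^{iθ₂}+r₃e^{iθ₃}=r₁+r₄e^{iθ₄} gives r₂ω₂e^{iθ₂}+r₃ω₃e^{iθ₃}=r₄ω₄e^{iθ₄}.
Eliminating the other unknown: ω₄ = r₂ω₂ sin(θ₂−θ₃) / [r₄ sin(θ₄−θ₃)].
Numerator sine = +0.89180; denominator sine = -0.70587.
Result = 0.2183·2.24·(+0.89180) / (0.3714·(-0.70587)) = -1.6634 rad/s; magnitude 1.6634 rad/s.

1.66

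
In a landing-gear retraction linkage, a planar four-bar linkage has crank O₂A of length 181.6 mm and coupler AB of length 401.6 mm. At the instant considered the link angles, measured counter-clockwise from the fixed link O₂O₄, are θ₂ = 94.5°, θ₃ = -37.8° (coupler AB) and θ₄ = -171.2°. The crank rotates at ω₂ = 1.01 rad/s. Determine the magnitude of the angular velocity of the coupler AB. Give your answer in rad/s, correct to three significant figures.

0.627

ω₂ = 1.01 rad/s
Differentiating the loop-closure r₂e^{iθ₂}+r₃e^{iθ₃}=r₁+r₄e^{iθ₄} gives r₂ω₂e^{iθ₂}+r₃ω₃e^{iθ₃}=r₄ω₄e^{iθ₄}.
Eliminating the other unknown: ω₃ = r₂ω₂ sin(θ₄−θ₂) / [r₃ sin(θ₃−θ₄)].
Numerator sine = +0.99719; denominator sine = +0.72657.
Result = 0.1816·1.01·(+0.99719) / (0.4016·(+0.72657)) = +0.62681 rad/s; magnitude 0.62681 rad/s.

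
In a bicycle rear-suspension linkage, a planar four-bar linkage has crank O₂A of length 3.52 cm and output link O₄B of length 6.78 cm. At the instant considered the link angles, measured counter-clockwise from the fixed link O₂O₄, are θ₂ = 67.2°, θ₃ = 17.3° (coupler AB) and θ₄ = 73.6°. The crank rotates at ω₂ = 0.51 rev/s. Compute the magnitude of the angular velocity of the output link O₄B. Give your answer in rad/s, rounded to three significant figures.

1.53

ω₂ = 3.204 rad/s (from 0.51 rev/s).
Differentiating the loop-closure r₂e^{iθ₂}+r₃e^{iθ₃}=r₁+r₄e^{iθ₄} gives r₂ω₂e^{iθ₂}+r₃ω₃e^{iθ₃}=r₄ω₄e^{iθ₄}.
Eliminating the other unknown: ω₄ = r₂ω₂ sin(θ₂−θ₃) / [r₄ sin(θ₄−θ₃)].
Numerator sine = +0.76492; denominator sine = +0.83195.
Result = 0.0352·3.204·(+0.76492) / (0.0678·(+0.83195)) = +1.5296 rad/s; magnitude 1.5296 rad/s.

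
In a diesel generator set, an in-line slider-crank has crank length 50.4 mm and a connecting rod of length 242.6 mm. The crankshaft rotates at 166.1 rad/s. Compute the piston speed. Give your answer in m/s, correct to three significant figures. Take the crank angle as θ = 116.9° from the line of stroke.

6.75

ω = 166.1 rad/s
For an in-line slider-crank, x = r cosθ + √(L² − r² sin²θ), so v = −rω sinθ·[1 + r cosθ/√(L² − r² sin²θ)].
With r = 0.0504 m, L = 0.2426 m, θ = 116.9°: √(L² − r² sin²θ) = 0.2384 m.
v = −0.0504·166.1·0.89180·[1 + 0.0504·-0.45243/0.2384] = -6.7515 m/s.
|v| = 6.7515 m/s.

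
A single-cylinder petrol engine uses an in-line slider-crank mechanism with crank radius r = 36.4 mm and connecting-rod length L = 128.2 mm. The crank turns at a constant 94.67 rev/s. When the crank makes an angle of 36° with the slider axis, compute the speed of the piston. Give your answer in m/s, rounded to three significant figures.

ω = 2π·94.7 = 594.8 rad/s
For an in-line slider-crank, x = r cosθ + √(L² − r² sin²θ), so v = −rω sinθ·[1 + r cosθ/√(L² − r² sin²θ)].
With r = 0.0364 m, L = 0.1282 m, θ = 36°: √(L² − r² sin²θ) = 0.1264 m.
v = −0.0364·594.8·0.58779·[1 + 0.0364·0.80902/0.1264] = -15.692 m/s.
|v| = 15.692 m/s.

15.7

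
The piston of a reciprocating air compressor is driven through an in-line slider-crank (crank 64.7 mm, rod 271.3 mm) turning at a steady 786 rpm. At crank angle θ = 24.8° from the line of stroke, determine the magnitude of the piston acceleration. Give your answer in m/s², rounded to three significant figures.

ω = 2π·786/60 = 82.31 rad/s
x(θ) = r cosθ + √(L² − r² sin²θ); with ω constant, a = ω²·d²x/dθ².
d²x/dθ² = −r cosθ − r²(cos2θ)/√u − r⁴ sin²2θ/(4u^{3/2}),  u = L² − r² sin²θ = 0.0728672 m².
Substituting r = 0.0647 m, L = 0.2713 m, θ = 24.8°: d²x/dθ² = -0.068913 m.
a = ω²·d²x/dθ² = (82.31)²·(-0.068913) = -466.88 m/s²;  |a| = 466.88 m/s².

467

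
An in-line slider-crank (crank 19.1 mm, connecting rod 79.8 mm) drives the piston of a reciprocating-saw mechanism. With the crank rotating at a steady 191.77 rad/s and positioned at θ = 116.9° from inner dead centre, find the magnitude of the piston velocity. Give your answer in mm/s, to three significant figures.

2900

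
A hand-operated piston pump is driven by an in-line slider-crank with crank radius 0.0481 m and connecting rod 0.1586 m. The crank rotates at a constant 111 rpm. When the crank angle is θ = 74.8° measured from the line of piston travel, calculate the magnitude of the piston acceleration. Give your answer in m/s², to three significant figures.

0.0606

ω = 2π·111/60 = 11.62 rad/s
x(θ) = r cosθ + √(L² − r² sin²θ); with ω constant, a = ω²·d²x/dθ².
d²x/dθ² = −r cosθ − r²(cos2θ)/√u − r⁴ sin²2θ/(4u^{3/2}),  u = L² − r² sin²θ = 0.0229994 m².
Substituting r = 0.0481 m, L = 0.1586 m, θ = 74.8°: d²x/dθ² = +0.0004487 m.
a = ω²·d²x/dθ² = (11.62)²·(+0.0004487) = +0.060626 m/s²;  |a| = 0.060626 m/s².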